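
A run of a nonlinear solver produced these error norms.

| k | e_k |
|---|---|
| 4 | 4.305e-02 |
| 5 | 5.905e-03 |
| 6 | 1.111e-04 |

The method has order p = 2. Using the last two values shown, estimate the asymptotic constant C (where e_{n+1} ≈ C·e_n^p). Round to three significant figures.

C ≈ e_6 / e_5^2
  = 1.111e-04 / (5.905e-03)^2
  = 1.111e-04 / 3.4869e-05 ≈ 3.1862

3.19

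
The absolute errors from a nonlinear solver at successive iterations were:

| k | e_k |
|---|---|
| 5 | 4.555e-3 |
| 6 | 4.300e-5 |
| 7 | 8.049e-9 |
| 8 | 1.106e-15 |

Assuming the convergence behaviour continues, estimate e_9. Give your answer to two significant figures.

2.6e-28

First estimate the order: p ≈ ln(e_8/e_7) / ln(e_7/e_6) = ln(1.106e-15/8.049e-9)/ln(8.049e-9/4.300e-5) = ln(1.37408e-07)/ln(0.000187186) ≈ 1.8408.
Then e_9 ≈ e_8·(e_8/e_7)^p = 1.106e-15·(1.37408e-07)^1.8408 = 1.106e-15·2.33589e-13 ≈ 2.583e-28.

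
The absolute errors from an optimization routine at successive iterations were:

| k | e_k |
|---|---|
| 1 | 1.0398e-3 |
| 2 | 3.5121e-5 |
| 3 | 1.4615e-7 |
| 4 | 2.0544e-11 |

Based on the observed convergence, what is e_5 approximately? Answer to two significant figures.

1.2e-17

First estimate the order: p ≈ ln(e_4/e_3) / ln(e_3/e_2) = ln(2.0544e-11/1.4615e-7)/ln(1.4615e-7/3.5121e-5) = ln(0.000140568)/ln(0.00416133) ≈ 1.6180.
Then e_5 ≈ e_4·(e_4/e_3)^p = 2.0544e-11·(0.000140568)^1.6180 = 2.0544e-11·5.85168e-07 ≈ 1.202e-17.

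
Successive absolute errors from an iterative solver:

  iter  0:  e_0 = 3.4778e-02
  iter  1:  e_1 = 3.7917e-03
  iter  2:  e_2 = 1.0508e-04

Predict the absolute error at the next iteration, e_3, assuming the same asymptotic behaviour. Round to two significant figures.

3.2e-7

First estimate the order: p ≈ ln(e_2/e_1) / ln(e_1/e_0) = ln(1.0508e-04/3.7917e-03)/ln(3.7917e-03/3.4778e-02) = ln(0.0277132)/ln(0.109026) ≈ 1.6180.
Then e_3 ≈ e_2·(e_2/e_1)^p = 1.0508e-04·(0.0277132)^1.6180 = 1.0508e-04·0.00302181 ≈ 3.175e-07.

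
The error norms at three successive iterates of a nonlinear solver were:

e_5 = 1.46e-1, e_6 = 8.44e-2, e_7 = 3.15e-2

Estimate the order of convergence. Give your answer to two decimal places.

1.80

p ≈ ln(e_7/e_6) / ln(e_6/e_5)
  = ln(3.15e-2/8.44e-2) / ln(8.44e-2/1.46e-1)
  = ln(0.373223) / ln(0.578082)
  = -0.98558 / -0.54804 ≈ 1.79837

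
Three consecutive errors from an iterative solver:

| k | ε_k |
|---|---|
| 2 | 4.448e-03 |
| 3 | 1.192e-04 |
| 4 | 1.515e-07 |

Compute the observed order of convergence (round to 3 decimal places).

1.842

p ≈ ln(ε_4/ε_3) / ln(ε_3/ε_2)
  = ln(1.515e-07/1.192e-04) / ln(1.192e-04/4.448e-03)
  = ln(0.00127097) / ln(0.0267986)
  = -6.667975 / -3.619406 ≈ 1.842284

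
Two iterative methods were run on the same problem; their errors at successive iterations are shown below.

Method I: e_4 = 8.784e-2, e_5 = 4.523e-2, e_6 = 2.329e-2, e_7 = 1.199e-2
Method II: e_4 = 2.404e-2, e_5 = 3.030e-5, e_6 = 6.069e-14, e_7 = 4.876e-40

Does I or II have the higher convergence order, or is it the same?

II

Method I: p ≈ ln(1.199e-2/2.329e-2)/ln(2.329e-2/4.523e-2) ≈ 1.00.
Method II: p ≈ ln(4.876e-40/6.069e-14)/ln(6.069e-14/3.030e-5) ≈ 3.00.
Method II has the higher order (≈3.0 vs ≈1.0).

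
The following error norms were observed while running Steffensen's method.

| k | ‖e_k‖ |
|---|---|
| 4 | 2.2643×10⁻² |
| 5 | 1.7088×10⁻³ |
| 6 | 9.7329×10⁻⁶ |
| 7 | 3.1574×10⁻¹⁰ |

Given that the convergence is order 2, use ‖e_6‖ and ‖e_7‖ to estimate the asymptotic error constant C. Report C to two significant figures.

3.3

C ≈ ‖e_7‖ / ‖e_6‖^2
  = 3.1574×10⁻¹⁰ / (9.7329×10⁻⁶)^2
  = 3.1574×10⁻¹⁰ / 9.47293e-11 ≈ 3.3331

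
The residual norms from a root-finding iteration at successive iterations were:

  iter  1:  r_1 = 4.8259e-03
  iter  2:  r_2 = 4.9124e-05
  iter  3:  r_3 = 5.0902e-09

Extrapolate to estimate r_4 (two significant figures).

First estimate the order: p ≈ ln(r_3/r_2) / ln(r_2/r_1) = ln(5.0902e-09/4.9124e-05)/ln(4.9124e-05/4.8259e-03) = ln(0.000103619)/ln(0.0101792) ≈ 2.0000.
Then r_4 ≈ r_3·(r_3/r_2)^p = 5.0902e-09·(0.000103619)^2.0000 = 5.0902e-09·1.07369e-08 ≈ 5.465e-17.

5.5e-17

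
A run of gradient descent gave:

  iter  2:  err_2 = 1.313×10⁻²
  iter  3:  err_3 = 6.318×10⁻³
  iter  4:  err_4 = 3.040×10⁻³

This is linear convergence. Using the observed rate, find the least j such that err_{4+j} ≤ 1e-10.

Rate ρ ≈ err_4/err_3 = 3.040×10⁻³/6.318×10⁻³ = 0.4812.
After j more steps, err_{4+j} ≈ 3.040×10⁻³·ρ^j; need ρ^j ≤ 1e-10/3.040×10⁻³ = 3.28947e-08.
j ≥ ln(3.28947e-08)/ln(0.4812) = -17.2300/-0.73147 = 23.555.
So 24 more iterations are needed.

24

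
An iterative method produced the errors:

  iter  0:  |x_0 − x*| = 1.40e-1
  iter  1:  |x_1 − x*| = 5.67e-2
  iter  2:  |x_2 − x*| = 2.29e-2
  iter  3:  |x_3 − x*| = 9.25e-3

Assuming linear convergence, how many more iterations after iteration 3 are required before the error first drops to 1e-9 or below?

Rate ρ ≈ |x_3 − x*|/|x_2 − x*| = 9.25e-3/2.29e-2 = 0.4039.
After j more steps, |x_{3+j} − x*| ≈ 9.25e-3·ρ^j; need ρ^j ≤ 1e-9/9.25e-3 = 1.08108e-07.
j ≥ ln(1.08108e-07)/ln(0.4039) = -16.0401/-0.90659 = 17.693.
So 18 more iterations are needed.

18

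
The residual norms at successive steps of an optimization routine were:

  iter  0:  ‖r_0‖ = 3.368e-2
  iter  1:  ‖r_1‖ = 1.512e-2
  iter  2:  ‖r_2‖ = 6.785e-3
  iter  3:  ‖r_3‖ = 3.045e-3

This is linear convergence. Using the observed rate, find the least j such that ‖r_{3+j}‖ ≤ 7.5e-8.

14

Rate ρ ≈ ‖r_3‖/‖r_2‖ = 3.045e-3/6.785e-3 = 0.4488.
After j more steps, ‖r_{3+j}‖ ≈ 3.045e-3·ρ^j; need ρ^j ≤ 7.5e-8/3.045e-3 = 2.46305e-05.
j ≥ ln(2.46305e-05)/ln(0.4488) = -10.6115/-0.80118 = 13.245.
So 14 more iterations are needed.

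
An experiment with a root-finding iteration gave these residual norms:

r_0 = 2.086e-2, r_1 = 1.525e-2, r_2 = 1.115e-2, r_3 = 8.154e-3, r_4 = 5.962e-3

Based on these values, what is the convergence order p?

1

Consecutive ratios: r_4/r_3 = 5.962e-3/8.154e-3 = 0.731175, r_3/r_2 = 8.154e-3/1.115e-2 = 0.7313.
p ≈ ln(0.731175)/ln(0.7313) = -0.3131/-0.3129 ≈ 1.00.
So the convergence is linear (order 1).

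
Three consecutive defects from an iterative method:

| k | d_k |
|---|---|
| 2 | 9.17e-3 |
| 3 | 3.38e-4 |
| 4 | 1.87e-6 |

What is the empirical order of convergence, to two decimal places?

1.57

p ≈ ln(d_4/d_3) / ln(d_3/d_2)
  = ln(1.87e-6/3.38e-4) / ln(3.38e-4/9.17e-3)
  = ln(0.00553254) / ln(0.0368593)
  = -5.19711 / -3.30065 ≈ 1.57457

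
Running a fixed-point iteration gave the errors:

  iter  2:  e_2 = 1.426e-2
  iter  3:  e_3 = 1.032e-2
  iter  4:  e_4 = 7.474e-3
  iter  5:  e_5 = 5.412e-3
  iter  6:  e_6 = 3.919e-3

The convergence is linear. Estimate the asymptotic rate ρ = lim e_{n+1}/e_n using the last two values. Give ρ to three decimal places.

ρ ≈ e_6/e_5 = 3.919e-3/5.412e-3 = 0.72413

0.724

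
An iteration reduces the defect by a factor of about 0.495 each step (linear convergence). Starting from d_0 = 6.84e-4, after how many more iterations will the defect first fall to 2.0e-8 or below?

After k steps, d_k ≈ 6.84e-4·0.495^k.
Need 0.495^k ≤ 2.0e-8/6.84e-4 = 2.92398e-05.
k ≥ ln(2.92398e-05)/ln(0.495) = -10.4400/-0.70320 = 14.846.
Smallest integer k = 15.

15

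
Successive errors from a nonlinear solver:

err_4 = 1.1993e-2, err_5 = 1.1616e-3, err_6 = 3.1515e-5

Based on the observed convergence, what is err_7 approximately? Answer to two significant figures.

First estimate the order: p ≈ ln(err_6/err_5) / ln(err_5/err_4) = ln(3.1515e-5/1.1616e-3)/ln(1.1616e-3/1.1993e-2) = ln(0.0271307)/ln(0.0968565) ≈ 1.5451.
Then err_7 ≈ err_6·(err_6/err_5)^p = 3.1515e-5·(0.0271307)^1.5451 = 3.1515e-5·0.00379787 ≈ 1.197e-07.

1.2e-7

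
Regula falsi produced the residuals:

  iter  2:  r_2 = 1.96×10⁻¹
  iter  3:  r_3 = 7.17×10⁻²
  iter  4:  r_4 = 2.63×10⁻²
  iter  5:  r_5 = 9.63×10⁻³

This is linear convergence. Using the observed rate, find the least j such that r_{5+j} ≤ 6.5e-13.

24

Rate ρ ≈ r_5/r_4 = 9.63×10⁻³/2.63×10⁻² = 0.3662.
After j more steps, r_{5+j} ≈ 9.63×10⁻³·ρ^j; need ρ^j ≤ 6.5e-13/9.63×10⁻³ = 6.74974e-11.
j ≥ ln(6.74974e-11)/ln(0.3662) = -23.4189/-1.00458 = 23.312.
So 24 more iterations are needed.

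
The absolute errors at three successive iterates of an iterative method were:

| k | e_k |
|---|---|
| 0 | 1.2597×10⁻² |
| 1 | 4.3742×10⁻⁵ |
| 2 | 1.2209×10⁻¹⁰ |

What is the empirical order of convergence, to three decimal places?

2.258

p ≈ ln(e_2/e_1) / ln(e_1/e_0)
  = ln(1.2209×10⁻¹⁰/4.3742×10⁻⁵) / ln(4.3742×10⁻⁵/1.2597×10⁻²)
  = ln(2.79114e-06) / ln(0.00347241)
  = -12.789060 / -5.662906 ≈ 2.258392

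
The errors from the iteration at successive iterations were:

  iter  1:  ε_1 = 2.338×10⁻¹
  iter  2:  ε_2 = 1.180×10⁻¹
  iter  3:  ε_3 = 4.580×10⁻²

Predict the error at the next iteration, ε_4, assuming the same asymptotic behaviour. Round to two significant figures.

1.2e-2

First estimate the order: p ≈ ln(ε_3/ε_2) / ln(ε_2/ε_1) = ln(4.580×10⁻²/1.180×10⁻¹)/ln(1.180×10⁻¹/2.338×10⁻¹) = ln(0.388136)/ln(0.504705) ≈ 1.3841.
Then ε_4 ≈ ε_3·(ε_3/ε_2)^p = 4.580×10⁻²·(0.388136)^1.3841 = 4.580×10⁻²·0.269844 ≈ 0.01236.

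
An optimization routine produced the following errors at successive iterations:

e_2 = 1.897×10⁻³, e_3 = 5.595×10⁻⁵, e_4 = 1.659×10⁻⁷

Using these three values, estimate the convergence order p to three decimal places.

1.652

p ≈ ln(e_4/e_3) / ln(e_3/e_2)
  = ln(1.659×10⁻⁷/5.595×10⁻⁵) / ln(5.595×10⁻⁵/1.897×10⁻³)
  = ln(0.00296515) / ln(0.0294939)
  = -5.820828 / -3.523572 ≈ 1.651968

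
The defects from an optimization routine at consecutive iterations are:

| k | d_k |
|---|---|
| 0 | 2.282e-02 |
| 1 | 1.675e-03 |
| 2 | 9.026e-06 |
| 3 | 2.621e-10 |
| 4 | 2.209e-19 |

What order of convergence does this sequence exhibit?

Consecutive ratios: d_4/d_3 = 2.209e-19/2.621e-10 = 8.42808e-10, d_3/d_2 = 2.621e-10/9.026e-06 = 2.90383e-05.
p ≈ ln(8.42808e-10)/ln(2.90383e-05) = -20.8943/-10.4469 ≈ 2.00.
So the convergence is quadratic (order 2).

2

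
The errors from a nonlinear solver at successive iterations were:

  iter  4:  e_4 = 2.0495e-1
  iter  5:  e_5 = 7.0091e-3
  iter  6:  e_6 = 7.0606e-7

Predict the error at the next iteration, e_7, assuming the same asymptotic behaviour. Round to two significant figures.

First estimate the order: p ≈ ln(e_6/e_5) / ln(e_5/e_4) = ln(7.0606e-7/7.0091e-3)/ln(7.0091e-3/2.0495e-1) = ln(0.000100735)/ln(0.0341991) ≈ 2.7264.
Then e_7 ≈ e_6·(e_6/e_5)^p = 7.0606e-7·(0.000100735)^2.7264 = 7.0606e-7·1.26786e-11 ≈ 8.952e-18.

9.0e-18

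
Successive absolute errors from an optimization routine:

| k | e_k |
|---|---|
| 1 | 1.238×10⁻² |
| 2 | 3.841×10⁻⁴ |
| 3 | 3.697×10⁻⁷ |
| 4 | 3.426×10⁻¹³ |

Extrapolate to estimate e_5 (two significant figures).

2.9e-25

First estimate the order: p ≈ ln(e_4/e_3) / ln(e_3/e_2) = ln(3.426×10⁻¹³/3.697×10⁻⁷)/ln(3.697×10⁻⁷/3.841×10⁻⁴) = ln(9.26697e-07)/ln(0.00096251) ≈ 2.0000.
Then e_5 ≈ e_4·(e_4/e_3)^p = 3.426×10⁻¹³·(9.26697e-07)^2.0000 = 3.426×10⁻¹³·8.58767e-13 ≈ 2.942e-25.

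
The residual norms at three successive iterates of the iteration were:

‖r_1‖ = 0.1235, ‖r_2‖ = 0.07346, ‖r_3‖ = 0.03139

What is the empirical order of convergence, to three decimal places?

p ≈ ln(‖r_3‖/‖r_2‖) / ln(‖r_2‖/‖r_1‖)
  = ln(0.03139/0.07346) / ln(0.07346/0.1235)
  = ln(0.427307) / ln(0.594818)
  = -0.850253 / -0.519500 ≈ 1.636676

1.637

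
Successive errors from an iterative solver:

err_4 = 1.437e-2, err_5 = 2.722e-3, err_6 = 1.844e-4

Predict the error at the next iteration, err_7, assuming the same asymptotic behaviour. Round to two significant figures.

First estimate the order: p ≈ ln(err_6/err_5) / ln(err_5/err_4) = ln(1.844e-4/2.722e-3)/ln(2.722e-3/1.437e-2) = ln(0.0677443)/ln(0.189422) ≈ 1.6180.
Then err_7 ≈ err_6·(err_6/err_5)^p = 1.844e-4·(0.0677443)^1.6180 = 1.844e-4·0.0128337 ≈ 2.367e-06.

2.4e-6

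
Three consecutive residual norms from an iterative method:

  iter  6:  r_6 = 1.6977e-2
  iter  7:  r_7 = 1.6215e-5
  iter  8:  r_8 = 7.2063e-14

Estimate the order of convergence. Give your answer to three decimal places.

2.766

p ≈ ln(r_8/r_7) / ln(r_7/r_6)
  = ln(7.2063e-14/1.6215e-5) / ln(1.6215e-5/1.6977e-2)
  = ln(4.44422e-09) / ln(0.000955116)
  = -19.231661 / -6.953678 ≈ 2.765682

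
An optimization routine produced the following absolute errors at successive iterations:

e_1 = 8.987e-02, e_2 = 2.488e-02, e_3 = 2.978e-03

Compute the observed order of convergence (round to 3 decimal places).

p ≈ ln(e_3/e_2) / ln(e_2/e_1)
  = ln(2.978e-03/2.488e-02) / ln(2.488e-02/8.987e-02)
  = ln(0.119695) / ln(0.276844)
  = -2.122808 / -1.284301 ≈ 1.652890

1.653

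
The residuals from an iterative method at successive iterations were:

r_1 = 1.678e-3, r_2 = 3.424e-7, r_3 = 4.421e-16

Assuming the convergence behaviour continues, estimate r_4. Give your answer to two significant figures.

First estimate the order: p ≈ ln(r_3/r_2) / ln(r_2/r_1) = ln(4.421e-16/3.424e-7)/ln(3.424e-7/1.678e-3) = ln(1.29118e-09)/ln(0.000204052) ≈ 2.4088.
Then r_4 ≈ r_3·(r_3/r_2)^p = 4.421e-16·(1.29118e-09)^2.4088 = 4.421e-16·3.87387e-22 ≈ 1.713e-37.

1.7e-37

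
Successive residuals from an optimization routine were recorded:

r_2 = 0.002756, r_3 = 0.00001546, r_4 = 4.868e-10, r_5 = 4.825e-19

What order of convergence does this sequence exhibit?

Consecutive ratios: r_5/r_4 = 4.825e-19/4.868e-10 = 9.91167e-10, r_4/r_3 = 4.868e-10/0.00001546 = 3.14877e-05.
p ≈ ln(9.91167e-10)/ln(3.14877e-05) = -20.7321/-10.3659 ≈ 2.00.
So the convergence is quadratic (order 2).

2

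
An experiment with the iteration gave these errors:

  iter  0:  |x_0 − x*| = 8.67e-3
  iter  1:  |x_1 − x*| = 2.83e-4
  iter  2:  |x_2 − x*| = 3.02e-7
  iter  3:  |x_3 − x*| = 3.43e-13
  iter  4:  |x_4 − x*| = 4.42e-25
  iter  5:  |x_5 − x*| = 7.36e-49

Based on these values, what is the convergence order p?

Consecutive ratios: |x_5 − x*|/|x_4 − x*| = 7.36e-49/4.42e-25 = 1.66516e-24, |x_4 − x*|/|x_3 − x*| = 4.42e-25/3.43e-13 = 1.28863e-12.
p ≈ ln(1.66516e-24)/ln(1.28863e-12) = -54.7521/-27.3774 ≈ 2.00.
So the convergence is quadratic (order 2).

2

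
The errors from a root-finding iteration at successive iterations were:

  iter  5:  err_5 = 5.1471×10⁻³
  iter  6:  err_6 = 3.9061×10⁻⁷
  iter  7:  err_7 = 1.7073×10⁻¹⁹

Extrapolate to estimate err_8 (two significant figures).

First estimate the order: p ≈ ln(err_7/err_6) / ln(err_6/err_5) = ln(1.7073×10⁻¹⁹/3.9061×10⁻⁷)/ln(3.9061×10⁻⁷/5.1471×10⁻³) = ln(4.37086e-13)/ln(7.58893e-05) ≈ 3.0000.
Then err_8 ≈ err_7·(err_7/err_6)^p = 1.7073×10⁻¹⁹·(4.37086e-13)^3.0000 = 1.7073×10⁻¹⁹·8.35027e-38 ≈ 1.426e-56.

1.4e-56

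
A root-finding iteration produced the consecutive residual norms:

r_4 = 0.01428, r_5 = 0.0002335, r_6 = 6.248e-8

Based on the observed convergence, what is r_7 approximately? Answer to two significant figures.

First estimate the order: p ≈ ln(r_6/r_5) / ln(r_5/r_4) = ln(6.248e-8/0.0002335)/ln(0.0002335/0.01428) = ln(0.00026758)/ln(0.0163515) ≈ 1.9998.
Then r_7 ≈ r_6·(r_6/r_5)^p = 6.248e-8·(0.00026758)^1.9998 = 6.248e-8·7.17169e-08 ≈ 4.481e-15.

4.5e-15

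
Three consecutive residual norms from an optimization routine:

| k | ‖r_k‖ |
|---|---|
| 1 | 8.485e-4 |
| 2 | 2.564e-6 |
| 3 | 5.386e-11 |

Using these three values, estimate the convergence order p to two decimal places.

1.86

p ≈ ln(‖r_3‖/‖r_2‖) / ln(‖r_2‖/‖r_1‖)
  = ln(5.386e-11/2.564e-6) / ln(2.564e-6/8.485e-4)
  = ln(2.10062e-05) / ln(0.0030218)
  = -10.77069 / -5.80190 ≈ 1.85641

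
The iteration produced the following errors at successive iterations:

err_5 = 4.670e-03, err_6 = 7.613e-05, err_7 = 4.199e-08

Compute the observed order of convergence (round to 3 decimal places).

p ≈ ln(err_7/err_6) / ln(err_6/err_5)
  = ln(4.199e-08/7.613e-05) / ln(7.613e-05/4.670e-03)
  = ln(0.000551557) / ln(0.0163019)
  = -7.502765 / -4.116474 ≈ 1.822619

1.823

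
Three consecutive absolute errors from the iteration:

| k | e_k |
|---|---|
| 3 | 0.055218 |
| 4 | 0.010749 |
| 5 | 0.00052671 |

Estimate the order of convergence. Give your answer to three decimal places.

1.843

p ≈ ln(e_5/e_4) / ln(e_4/e_3)
  = ln(0.00052671/0.010749) / ln(0.010749/0.055218)
  = ln(0.0490008) / ln(0.194665)
  = -3.015919 / -1.636475 ≈ 1.842936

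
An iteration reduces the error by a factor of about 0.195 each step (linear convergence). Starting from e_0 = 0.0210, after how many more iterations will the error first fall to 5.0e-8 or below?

8

After k steps, e_k ≈ 0.0210·0.195^k.
Need 0.195^k ≤ 5.0e-8/0.0210 = 2.38095e-06.
k ≥ ln(2.38095e-06)/ln(0.195) = -12.9480/-1.63476 = 7.920.
Smallest integer k = 8.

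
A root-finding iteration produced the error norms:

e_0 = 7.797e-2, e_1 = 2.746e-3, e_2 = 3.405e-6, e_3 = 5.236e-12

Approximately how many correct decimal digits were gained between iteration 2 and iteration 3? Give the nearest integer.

6

Digits gained ≈ log₁₀(e_2/e_3) = log₁₀(3.405e-6/5.236e-12) = log₁₀(650306) ≈ 5.813.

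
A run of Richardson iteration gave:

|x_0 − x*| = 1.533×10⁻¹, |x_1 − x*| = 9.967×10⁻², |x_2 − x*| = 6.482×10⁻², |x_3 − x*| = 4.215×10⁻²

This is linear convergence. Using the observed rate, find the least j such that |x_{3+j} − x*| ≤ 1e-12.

Rate ρ ≈ |x_3 − x*|/|x_2 − x*| = 4.215×10⁻²/6.482×10⁻² = 0.6503.
After j more steps, |x_{3+j} − x*| ≈ 4.215×10⁻²·ρ^j; need ρ^j ≤ 1e-12/4.215×10⁻² = 2.37248e-11.
j ≥ ln(2.37248e-11)/ln(0.6503) = -24.4645/-0.43032 = 56.852.
So 57 more iterations are needed.

57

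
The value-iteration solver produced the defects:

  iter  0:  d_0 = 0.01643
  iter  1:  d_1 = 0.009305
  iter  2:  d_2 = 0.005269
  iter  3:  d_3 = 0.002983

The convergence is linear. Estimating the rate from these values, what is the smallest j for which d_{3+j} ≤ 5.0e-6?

12

Rate ρ ≈ d_3/d_2 = 0.002983/0.005269 = 0.5661.
After j more steps, d_{3+j} ≈ 0.002983·ρ^j; need ρ^j ≤ 5.0e-6/0.002983 = 0.00167616.
j ≥ ln(0.00167616)/ln(0.5661) = -6.3912/-0.56898 = 11.233.
So 12 more iterations are needed.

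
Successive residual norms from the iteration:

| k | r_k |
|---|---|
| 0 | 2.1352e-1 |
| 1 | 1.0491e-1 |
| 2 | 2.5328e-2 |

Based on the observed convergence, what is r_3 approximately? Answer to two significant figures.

First estimate the order: p ≈ ln(r_2/r_1) / ln(r_1/r_0) = ln(2.5328e-2/1.0491e-1)/ln(1.0491e-1/2.1352e-1) = ln(0.241426)/ln(0.491336) ≈ 1.9999.
Then r_3 ≈ r_2·(r_2/r_1)^p = 2.5328e-2·(0.241426)^1.9999 = 2.5328e-2·0.0582948 ≈ 0.001476.

1.5e-3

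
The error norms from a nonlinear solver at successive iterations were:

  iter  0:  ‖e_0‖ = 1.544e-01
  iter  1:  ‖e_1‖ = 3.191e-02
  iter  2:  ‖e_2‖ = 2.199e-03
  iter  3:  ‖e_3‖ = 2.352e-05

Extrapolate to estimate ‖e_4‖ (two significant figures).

First estimate the order: p ≈ ln(‖e_3‖/‖e_2‖) / ln(‖e_2‖/‖e_1‖) = ln(2.352e-05/2.199e-03)/ln(2.199e-03/3.191e-02) = ln(0.0106958)/ln(0.0689126) ≈ 1.6965.
Then ‖e_4‖ ≈ ‖e_3‖·(‖e_3‖/‖e_2‖)^p = 2.352e-05·(0.0106958)^1.6965 = 2.352e-05·0.000453482 ≈ 1.067e-08.

1.1e-8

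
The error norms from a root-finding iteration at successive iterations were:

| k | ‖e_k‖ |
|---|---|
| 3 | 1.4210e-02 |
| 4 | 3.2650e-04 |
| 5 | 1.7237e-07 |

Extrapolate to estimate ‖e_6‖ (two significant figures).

4.8e-14

First estimate the order: p ≈ ln(‖e_5‖/‖e_4‖) / ln(‖e_4‖/‖e_3‖) = ln(1.7237e-07/3.2650e-04)/ln(3.2650e-04/1.4210e-02) = ln(0.000527933)/ln(0.0229768) ≈ 2.0000.
Then ‖e_6‖ ≈ ‖e_5‖·(‖e_5‖/‖e_4‖)^p = 1.7237e-07·(0.000527933)^2.0000 = 1.7237e-07·2.78713e-07 ≈ 4.804e-14.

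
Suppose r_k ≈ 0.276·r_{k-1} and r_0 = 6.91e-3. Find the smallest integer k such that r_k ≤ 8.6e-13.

18

After k steps, r_k ≈ 6.91e-3·0.276^k.
Need 0.276^k ≤ 8.6e-13/6.91e-3 = 1.24457e-10.
k ≥ ln(1.24457e-10)/ln(0.276) = -22.8071/-1.28735 = 17.716.
Smallest integer k = 18.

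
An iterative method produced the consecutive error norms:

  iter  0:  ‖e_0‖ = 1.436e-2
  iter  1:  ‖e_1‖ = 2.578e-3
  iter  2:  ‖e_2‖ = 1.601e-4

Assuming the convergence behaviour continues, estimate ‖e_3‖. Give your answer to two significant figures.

First estimate the order: p ≈ ln(‖e_2‖/‖e_1‖) / ln(‖e_1‖/‖e_0‖) = ln(1.601e-4/2.578e-3)/ln(2.578e-3/1.436e-2) = ln(0.0621024)/ln(0.179526) ≈ 1.6181.
Then ‖e_3‖ ≈ ‖e_2‖·(‖e_2‖/‖e_1‖)^p = 1.601e-4·(0.0621024)^1.6181 = 1.601e-4·0.0111462 ≈ 1.785e-06.

1.8e-6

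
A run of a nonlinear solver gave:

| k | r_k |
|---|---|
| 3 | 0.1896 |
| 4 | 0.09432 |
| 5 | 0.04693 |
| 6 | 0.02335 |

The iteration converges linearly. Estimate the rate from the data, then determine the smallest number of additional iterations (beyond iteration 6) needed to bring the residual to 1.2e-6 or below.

Rate ρ ≈ r_6/r_5 = 0.02335/0.04693 = 0.4975.
After j more steps, r_{6+j} ≈ 0.02335·ρ^j; need ρ^j ≤ 1.2e-6/0.02335 = 5.13919e-05.
j ≥ ln(5.13919e-05)/ln(0.4975) = -9.8760/-0.69816 = 14.146.
So 15 more iterations are needed.

15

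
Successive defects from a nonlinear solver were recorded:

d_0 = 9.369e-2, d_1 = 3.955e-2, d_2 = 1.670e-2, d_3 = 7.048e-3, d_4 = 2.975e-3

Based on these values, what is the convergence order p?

Consecutive ratios: d_4/d_3 = 2.975e-3/7.048e-3 = 0.422106, d_3/d_2 = 7.048e-3/1.670e-2 = 0.422036.
p ≈ ln(0.422106)/ln(0.422036) = -0.8625/-0.8627 ≈ 1.00.
So the convergence is linear (order 1).

1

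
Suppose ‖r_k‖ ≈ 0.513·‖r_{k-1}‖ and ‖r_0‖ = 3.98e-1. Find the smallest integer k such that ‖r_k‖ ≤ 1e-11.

After k steps, ‖r_k‖ ≈ 3.98e-1·0.513^k.
Need 0.513^k ≤ 1e-11/3.98e-1 = 2.51256e-11.
k ≥ ln(2.51256e-11)/ln(0.513) = -24.4071/-0.66748 = 36.566.
Smallest integer k = 37.

37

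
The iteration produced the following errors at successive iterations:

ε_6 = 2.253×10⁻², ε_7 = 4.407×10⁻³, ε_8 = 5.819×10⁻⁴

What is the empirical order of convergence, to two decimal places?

p ≈ ln(ε_8/ε_7) / ln(ε_7/ε_6)
  = ln(5.819×10⁻⁴/4.407×10⁻³) / ln(4.407×10⁻³/2.253×10⁻²)
  = ln(0.13204) / ln(0.195606)
  = -2.02465 / -1.63165 ≈ 1.24086

1.24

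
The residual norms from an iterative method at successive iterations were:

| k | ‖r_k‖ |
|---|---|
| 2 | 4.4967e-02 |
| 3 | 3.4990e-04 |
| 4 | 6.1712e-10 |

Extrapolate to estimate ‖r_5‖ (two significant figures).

First estimate the order: p ≈ ln(‖r_4‖/‖r_3‖) / ln(‖r_3‖/‖r_2‖) = ln(6.1712e-10/3.4990e-04)/ln(3.4990e-04/4.4967e-02) = ln(1.7637e-06)/ln(0.00778126) ≈ 2.7282.
Then ‖r_5‖ ≈ ‖r_4‖·(‖r_4‖/‖r_3‖)^p = 6.1712e-10·(1.7637e-06)^2.7282 = 6.1712e-10·2.00954e-16 ≈ 1.24e-25.

1.2e-25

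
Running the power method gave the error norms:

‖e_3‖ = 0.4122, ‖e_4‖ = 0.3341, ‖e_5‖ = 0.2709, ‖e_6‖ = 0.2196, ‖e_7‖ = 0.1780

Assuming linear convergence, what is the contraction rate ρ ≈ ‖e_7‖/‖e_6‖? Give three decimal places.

0.811

ρ ≈ ‖e_7‖/‖e_6‖ = 0.1780/0.2196 = 0.81056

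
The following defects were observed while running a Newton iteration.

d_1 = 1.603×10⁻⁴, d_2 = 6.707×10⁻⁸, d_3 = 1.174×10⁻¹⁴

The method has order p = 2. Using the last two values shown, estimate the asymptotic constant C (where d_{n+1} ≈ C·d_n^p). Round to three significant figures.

2.61

C ≈ d_3 / d_2^2
  = 1.174×10⁻¹⁴ / (6.707×10⁻⁸)^2
  = 1.174×10⁻¹⁴ / 4.49838e-15 ≈ 2.6098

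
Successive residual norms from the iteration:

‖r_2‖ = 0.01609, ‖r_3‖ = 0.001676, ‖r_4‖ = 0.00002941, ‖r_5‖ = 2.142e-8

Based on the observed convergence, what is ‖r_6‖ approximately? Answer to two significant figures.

First estimate the order: p ≈ ln(‖r_5‖/‖r_4‖) / ln(‖r_4‖/‖r_3‖) = ln(2.142e-8/0.00002941)/ln(0.00002941/0.001676) = ln(0.000728324)/ln(0.0175477) ≈ 1.7871.
Then ‖r_6‖ ≈ ‖r_5‖·(‖r_5‖/‖r_4‖)^p = 2.142e-8·(0.000728324)^1.7871 = 2.142e-8·2.46979e-06 ≈ 5.29e-14.

5.3e-14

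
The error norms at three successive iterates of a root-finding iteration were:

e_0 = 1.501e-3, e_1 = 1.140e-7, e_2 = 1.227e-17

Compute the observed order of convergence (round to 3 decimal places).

p ≈ ln(e_2/e_1) / ln(e_1/e_0)
  = ln(1.227e-17/1.140e-7) / ln(1.140e-7/1.501e-3)
  = ln(1.07632e-10) / ln(7.59494e-05)
  = -22.952303 / -9.485443 ≈ 2.419740

2.420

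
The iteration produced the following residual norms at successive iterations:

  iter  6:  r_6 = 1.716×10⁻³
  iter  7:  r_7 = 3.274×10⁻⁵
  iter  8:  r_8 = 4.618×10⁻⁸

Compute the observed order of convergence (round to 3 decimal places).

p ≈ ln(r_8/r_7) / ln(r_7/r_6)
  = ln(4.618×10⁻⁸/3.274×10⁻⁵) / ln(3.274×10⁻⁵/1.716×10⁻³)
  = ln(0.00141051) / ln(0.0190793)
  = -6.563804 / -3.959151 ≈ 1.657882

1.658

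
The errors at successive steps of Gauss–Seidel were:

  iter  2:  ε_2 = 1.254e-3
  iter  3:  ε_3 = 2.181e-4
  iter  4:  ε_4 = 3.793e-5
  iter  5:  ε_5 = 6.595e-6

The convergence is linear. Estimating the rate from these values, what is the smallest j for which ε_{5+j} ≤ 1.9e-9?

Rate ρ ≈ ε_5/ε_4 = 6.595e-6/3.793e-5 = 0.1739.
After j more steps, ε_{5+j} ≈ 6.595e-6·ρ^j; need ρ^j ≤ 1.9e-9/6.595e-6 = 0.000288097.
j ≥ ln(0.000288097)/ln(0.1739) = -8.1522/-1.74927 = 4.660.
So 5 more iterations are needed.

5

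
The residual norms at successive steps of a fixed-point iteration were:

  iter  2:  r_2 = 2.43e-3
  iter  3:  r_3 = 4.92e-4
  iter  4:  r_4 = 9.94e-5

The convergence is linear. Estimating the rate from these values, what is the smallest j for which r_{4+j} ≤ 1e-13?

Rate ρ ≈ r_4/r_3 = 9.94e-5/4.92e-4 = 0.2020.
After j more steps, r_{4+j} ≈ 9.94e-5·ρ^j; need ρ^j ≤ 1e-13/9.94e-5 = 1.00604e-09.
j ≥ ln(1.00604e-09)/ln(0.2020) = -20.7172/-1.59949 = 12.952.
So 13 more iterations are needed.

13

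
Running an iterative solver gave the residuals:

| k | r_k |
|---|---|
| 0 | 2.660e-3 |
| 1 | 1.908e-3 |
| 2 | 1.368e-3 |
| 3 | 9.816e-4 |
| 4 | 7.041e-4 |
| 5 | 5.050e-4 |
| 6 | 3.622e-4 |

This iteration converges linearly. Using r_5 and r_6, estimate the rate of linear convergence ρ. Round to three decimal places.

0.717

ρ ≈ r_6/r_5 = 3.622e-4/5.050e-4 = 0.71723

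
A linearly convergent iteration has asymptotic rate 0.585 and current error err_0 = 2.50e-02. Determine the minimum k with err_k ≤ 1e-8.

After k steps, err_k ≈ 2.50e-02·0.585^k.
Need 0.585^k ≤ 1e-8/2.50e-02 = 4e-07.
k ≥ ln(4e-07)/ln(0.585) = -14.7318/-0.53614 = 27.478.
Smallest integer k = 28.

28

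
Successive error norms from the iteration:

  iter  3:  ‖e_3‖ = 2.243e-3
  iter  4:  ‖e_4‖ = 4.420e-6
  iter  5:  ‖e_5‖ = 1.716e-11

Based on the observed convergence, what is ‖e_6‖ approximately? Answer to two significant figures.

First estimate the order: p ≈ ln(‖e_5‖/‖e_4‖) / ln(‖e_4‖/‖e_3‖) = ln(1.716e-11/4.420e-6)/ln(4.420e-6/2.243e-3) = ln(3.88235e-06)/ln(0.00197058) ≈ 2.0000.
Then ‖e_6‖ ≈ ‖e_5‖·(‖e_5‖/‖e_4‖)^p = 1.716e-11·(3.88235e-06)^2.0000 = 1.716e-11·1.50726e-11 ≈ 2.586e-22.

2.6e-22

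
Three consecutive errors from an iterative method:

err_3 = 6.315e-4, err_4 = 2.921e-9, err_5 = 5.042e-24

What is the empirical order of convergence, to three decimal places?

p ≈ ln(err_5/err_4) / ln(err_4/err_3)
  = ln(5.042e-24/2.921e-9) / ln(2.921e-9/6.315e-4)
  = ln(1.72612e-15) / ln(4.62549e-06)
  = -33.992900 / -12.283928 ≈ 2.767266

2.767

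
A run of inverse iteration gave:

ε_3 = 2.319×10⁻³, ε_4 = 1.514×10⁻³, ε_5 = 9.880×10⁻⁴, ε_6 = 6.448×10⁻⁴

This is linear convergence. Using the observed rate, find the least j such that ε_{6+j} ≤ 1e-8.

26

Rate ρ ≈ ε_6/ε_5 = 6.448×10⁻⁴/9.880×10⁻⁴ = 0.6526.
After j more steps, ε_{6+j} ≈ 6.448×10⁻⁴·ρ^j; need ρ^j ≤ 1e-8/6.448×10⁻⁴ = 1.55087e-05.
j ≥ ln(1.55087e-05)/ln(0.6526) = -11.0741/-0.42679 = 25.947.
So 26 more iterations are needed.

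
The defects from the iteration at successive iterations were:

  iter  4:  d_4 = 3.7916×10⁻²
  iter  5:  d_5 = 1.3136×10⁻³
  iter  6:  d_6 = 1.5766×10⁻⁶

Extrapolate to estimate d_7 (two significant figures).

2.3e-12

First estimate the order: p ≈ ln(d_6/d_5) / ln(d_5/d_4) = ln(1.5766×10⁻⁶/1.3136×10⁻³)/ln(1.3136×10⁻³/3.7916×10⁻²) = ln(0.00120021)/ln(0.034645) ≈ 2.0000.
Then d_7 ≈ d_6·(d_6/d_5)^p = 1.5766×10⁻⁶·(0.00120021)^2.0000 = 1.5766×10⁻⁶·1.4405e-06 ≈ 2.271e-12.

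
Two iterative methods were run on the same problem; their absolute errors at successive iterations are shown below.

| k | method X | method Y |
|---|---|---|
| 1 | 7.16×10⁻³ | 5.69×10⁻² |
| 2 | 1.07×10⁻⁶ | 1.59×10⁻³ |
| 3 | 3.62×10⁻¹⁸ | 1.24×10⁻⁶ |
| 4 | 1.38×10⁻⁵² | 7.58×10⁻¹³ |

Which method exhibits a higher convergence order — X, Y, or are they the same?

X

Method X: p ≈ ln(1.38×10⁻⁵²/3.62×10⁻¹⁸)/ln(3.62×10⁻¹⁸/1.07×10⁻⁶) ≈ 3.00.
Method Y: p ≈ ln(7.58×10⁻¹³/1.24×10⁻⁶)/ln(1.24×10⁻⁶/1.59×10⁻³) ≈ 2.00.
Method X has the higher order (≈3.0 vs ≈2.0).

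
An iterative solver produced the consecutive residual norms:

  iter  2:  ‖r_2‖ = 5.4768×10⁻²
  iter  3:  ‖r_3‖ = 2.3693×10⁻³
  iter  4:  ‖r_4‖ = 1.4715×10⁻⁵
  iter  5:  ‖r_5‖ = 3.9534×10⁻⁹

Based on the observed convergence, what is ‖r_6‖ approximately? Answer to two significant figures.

6.6e-15

First estimate the order: p ≈ ln(‖r_5‖/‖r_4‖) / ln(‖r_4‖/‖r_3‖) = ln(3.9534×10⁻⁹/1.4715×10⁻⁵)/ln(1.4715×10⁻⁵/2.3693×10⁻³) = ln(0.000268665)/ln(0.0062107) ≈ 1.6180.
Then ‖r_6‖ ≈ ‖r_5‖·(‖r_5‖/‖r_4‖)^p = 3.9534×10⁻⁹·(0.000268665)^1.6180 = 3.9534×10⁻⁹·1.66903e-06 ≈ 6.598e-15.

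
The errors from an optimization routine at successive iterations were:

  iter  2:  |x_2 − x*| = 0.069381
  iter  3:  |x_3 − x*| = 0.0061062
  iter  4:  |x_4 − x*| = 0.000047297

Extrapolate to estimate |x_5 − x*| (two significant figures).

2.8e-9

First estimate the order: p ≈ ln(|x_4 − x*|/|x_3 − x*|) / ln(|x_3 − x*|/|x_2 − x*|) = ln(0.000047297/0.0061062)/ln(0.0061062/0.069381) = ln(0.00774573)/ln(0.0880097) ≈ 2.0000.
Then |x_5 − x*| ≈ |x_4 − x*|·(|x_4 − x*|/|x_3 − x*|)^p = 0.000047297·(0.00774573)^2.0000 = 0.000047297·5.99963e-05 ≈ 2.838e-09.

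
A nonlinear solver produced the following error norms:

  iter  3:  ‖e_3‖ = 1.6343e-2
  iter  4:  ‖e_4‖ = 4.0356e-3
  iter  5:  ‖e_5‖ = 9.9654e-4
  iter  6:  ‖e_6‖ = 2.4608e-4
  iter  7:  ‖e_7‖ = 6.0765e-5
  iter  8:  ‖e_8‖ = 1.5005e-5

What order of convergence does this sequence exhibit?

1

Consecutive ratios: ‖e_8‖/‖e_7‖ = 1.5005e-5/6.0765e-5 = 0.246935, ‖e_7‖/‖e_6‖ = 6.0765e-5/2.4608e-4 = 0.246932.
p ≈ ln(0.246935)/ln(0.246932) = -1.3986/-1.3986 ≈ 1.00.
So the convergence is linear (order 1).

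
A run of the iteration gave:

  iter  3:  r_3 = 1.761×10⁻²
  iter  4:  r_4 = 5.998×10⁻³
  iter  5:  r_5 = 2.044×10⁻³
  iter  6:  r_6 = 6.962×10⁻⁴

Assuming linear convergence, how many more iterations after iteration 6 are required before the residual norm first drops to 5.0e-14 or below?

22

Rate ρ ≈ r_6/r_5 = 6.962×10⁻⁴/2.044×10⁻³ = 0.3406.
After j more steps, r_{6+j} ≈ 6.962×10⁻⁴·ρ^j; need ρ^j ≤ 5.0e-14/6.962×10⁻⁴ = 7.18184e-11.
j ≥ ln(7.18184e-11)/ln(0.3406) = -23.3569/-1.07705 = 21.686.
So 22 more iterations are needed.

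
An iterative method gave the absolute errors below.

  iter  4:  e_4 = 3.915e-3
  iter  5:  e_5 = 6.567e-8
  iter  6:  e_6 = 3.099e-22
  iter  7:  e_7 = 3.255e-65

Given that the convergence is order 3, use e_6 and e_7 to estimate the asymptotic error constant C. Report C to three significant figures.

C ≈ e_7 / e_6^3
  = 3.255e-65 / (3.099e-22)^3
  = 3.255e-65 / 2.97622e-65 ≈ 1.0937

1.09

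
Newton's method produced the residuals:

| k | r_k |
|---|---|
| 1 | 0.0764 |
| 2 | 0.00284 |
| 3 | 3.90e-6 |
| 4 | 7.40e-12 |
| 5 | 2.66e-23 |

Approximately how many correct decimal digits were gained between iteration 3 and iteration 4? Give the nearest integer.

Digits gained ≈ log₁₀(r_3/r_4) = log₁₀(3.90e-6/7.40e-12) = log₁₀(527027) ≈ 5.722.

6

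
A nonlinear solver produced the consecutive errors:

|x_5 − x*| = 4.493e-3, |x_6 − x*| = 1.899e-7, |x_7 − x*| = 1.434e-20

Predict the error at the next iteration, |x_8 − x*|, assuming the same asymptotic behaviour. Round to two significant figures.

First estimate the order: p ≈ ln(|x_7 − x*|/|x_6 − x*|) / ln(|x_6 − x*|/|x_5 − x*|) = ln(1.434e-20/1.899e-7)/ln(1.899e-7/4.493e-3) = ln(7.55134e-14)/ln(4.22657e-05) ≈ 3.0000.
Then |x_8 − x*| ≈ |x_7 − x*|·(|x_7 − x*|/|x_6 − x*|)^p = 1.434e-20·(7.55134e-14)^3.0000 = 1.434e-20·4.30598e-40 ≈ 6.175e-60.

6.2e-60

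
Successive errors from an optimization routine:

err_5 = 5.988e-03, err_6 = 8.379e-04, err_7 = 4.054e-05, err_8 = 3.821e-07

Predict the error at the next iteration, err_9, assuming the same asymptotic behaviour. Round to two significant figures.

2.9e-10

First estimate the order: p ≈ ln(err_8/err_7) / ln(err_7/err_6) = ln(3.821e-07/4.054e-05)/ln(4.054e-05/8.379e-04) = ln(0.00942526)/ln(0.0483829) ≈ 1.5401.
Then err_9 ≈ err_8·(err_8/err_7)^p = 3.821e-07·(0.00942526)^1.5401 = 3.821e-07·0.000758943 ≈ 2.9e-10.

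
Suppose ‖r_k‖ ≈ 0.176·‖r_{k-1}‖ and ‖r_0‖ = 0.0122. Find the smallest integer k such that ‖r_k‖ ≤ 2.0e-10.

After k steps, ‖r_k‖ ≈ 0.0122·0.176^k.
Need 0.176^k ≤ 2.0e-10/0.0122 = 1.63934e-08.
k ≥ ln(1.63934e-08)/ln(0.176) = -17.9264/-1.73727 = 10.319.
Smallest integer k = 11.

11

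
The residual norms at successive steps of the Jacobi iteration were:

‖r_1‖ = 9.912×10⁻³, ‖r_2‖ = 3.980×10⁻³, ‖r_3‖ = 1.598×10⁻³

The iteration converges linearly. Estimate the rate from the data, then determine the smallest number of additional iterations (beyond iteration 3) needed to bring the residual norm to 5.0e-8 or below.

Rate ρ ≈ ‖r_3‖/‖r_2‖ = 1.598×10⁻³/3.980×10⁻³ = 0.4015.
After j more steps, ‖r_{3+j}‖ ≈ 1.598×10⁻³·ρ^j; need ρ^j ≤ 5.0e-8/1.598×10⁻³ = 3.12891e-05.
j ≥ ln(3.12891e-05)/ln(0.4015) = -10.3722/-0.91255 = 11.366.
So 12 more iterations are needed.

12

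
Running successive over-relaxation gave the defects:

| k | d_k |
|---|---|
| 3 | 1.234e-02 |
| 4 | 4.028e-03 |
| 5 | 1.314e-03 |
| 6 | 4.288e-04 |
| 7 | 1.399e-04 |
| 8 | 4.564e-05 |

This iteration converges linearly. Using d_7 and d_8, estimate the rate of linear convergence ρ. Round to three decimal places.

0.326

ρ ≈ d_8/d_7 = 4.564e-05/1.399e-04 = 0.32623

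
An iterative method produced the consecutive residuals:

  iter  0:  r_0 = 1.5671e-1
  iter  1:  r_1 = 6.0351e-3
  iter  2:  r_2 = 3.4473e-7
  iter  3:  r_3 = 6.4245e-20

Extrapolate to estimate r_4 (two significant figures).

4.2e-58

First estimate the order: p ≈ ln(r_3/r_2) / ln(r_2/r_1) = ln(6.4245e-20/3.4473e-7)/ln(3.4473e-7/6.0351e-3) = ln(1.86363e-13)/ln(5.71208e-05) ≈ 3.0000.
Then r_4 ≈ r_3·(r_3/r_2)^p = 6.4245e-20·(1.86363e-13)^3.0000 = 6.4245e-20·6.4726e-39 ≈ 4.158e-58.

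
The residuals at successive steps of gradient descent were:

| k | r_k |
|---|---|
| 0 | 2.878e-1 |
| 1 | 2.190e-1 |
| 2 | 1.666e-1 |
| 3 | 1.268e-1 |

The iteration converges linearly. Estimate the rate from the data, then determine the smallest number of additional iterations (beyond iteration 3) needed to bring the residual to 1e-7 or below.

52

Rate ρ ≈ r_3/r_2 = 1.268e-1/1.666e-1 = 0.7611.
After j more steps, r_{3+j} ≈ 1.268e-1·ρ^j; need ρ^j ≤ 1e-7/1.268e-1 = 7.88644e-07.
j ≥ ln(7.88644e-07)/ln(0.7611) = -14.0530/-0.27299 = 51.478.
So 52 more iterations are needed.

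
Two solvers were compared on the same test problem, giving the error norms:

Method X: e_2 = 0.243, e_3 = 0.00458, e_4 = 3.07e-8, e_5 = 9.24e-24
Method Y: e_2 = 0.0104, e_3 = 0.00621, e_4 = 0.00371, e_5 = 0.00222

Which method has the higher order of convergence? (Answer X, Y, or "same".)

Method X: p ≈ ln(9.24e-24/3.07e-8)/ln(3.07e-8/0.00458) ≈ 3.00.
Method Y: p ≈ ln(0.00222/0.00371)/ln(0.00371/0.00621) ≈ 1.00.
Method X has the higher order (≈3.0 vs ≈1.0).

X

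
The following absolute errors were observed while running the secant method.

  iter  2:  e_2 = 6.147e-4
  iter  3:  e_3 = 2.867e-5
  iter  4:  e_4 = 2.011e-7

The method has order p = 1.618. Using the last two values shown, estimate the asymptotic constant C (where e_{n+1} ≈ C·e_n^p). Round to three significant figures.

C ≈ e_4 / e_3^1.618
  = 2.011e-7 / (2.867e-5)^1.618
  = 2.011e-7 / 4.46805e-08 ≈ 4.5008

4.50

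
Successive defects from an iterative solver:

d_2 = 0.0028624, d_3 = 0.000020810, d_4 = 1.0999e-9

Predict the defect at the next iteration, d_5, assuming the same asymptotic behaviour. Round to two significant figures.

First estimate the order: p ≈ ln(d_4/d_3) / ln(d_3/d_2) = ln(1.0999e-9/0.000020810)/ln(0.000020810/0.0028624) = ln(5.28544e-05)/ln(0.00727012) ≈ 2.0000.
Then d_5 ≈ d_4·(d_4/d_3)^p = 1.0999e-9·(5.28544e-05)^2.0000 = 1.0999e-9·2.79359e-09 ≈ 3.073e-18.

3.1e-18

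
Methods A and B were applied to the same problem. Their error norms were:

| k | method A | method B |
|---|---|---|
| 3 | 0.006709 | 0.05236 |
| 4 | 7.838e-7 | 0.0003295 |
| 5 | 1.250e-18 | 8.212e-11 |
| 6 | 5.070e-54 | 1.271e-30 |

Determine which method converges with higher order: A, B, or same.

same

Method A: p ≈ ln(5.070e-54/1.250e-18)/ln(1.250e-18/7.838e-7) ≈ 3.00.
Method B: p ≈ ln(1.271e-30/8.212e-11)/ln(8.212e-11/0.0003295) ≈ 3.00.
Both orders ≈ 3.0 — effectively the same.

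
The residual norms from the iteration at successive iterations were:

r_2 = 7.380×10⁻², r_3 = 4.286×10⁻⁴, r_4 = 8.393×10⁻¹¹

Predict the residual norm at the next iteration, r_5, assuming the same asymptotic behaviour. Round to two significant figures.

6.3e-31

First estimate the order: p ≈ ln(r_4/r_3) / ln(r_3/r_2) = ln(8.393×10⁻¹¹/4.286×10⁻⁴)/ln(4.286×10⁻⁴/7.380×10⁻²) = ln(1.95824e-07)/ln(0.00580759) ≈ 3.0001.
Then r_5 ≈ r_4·(r_4/r_3)^p = 8.393×10⁻¹¹·(1.95824e-07)^3.0001 = 8.393×10⁻¹¹·7.49768e-21 ≈ 6.293e-31.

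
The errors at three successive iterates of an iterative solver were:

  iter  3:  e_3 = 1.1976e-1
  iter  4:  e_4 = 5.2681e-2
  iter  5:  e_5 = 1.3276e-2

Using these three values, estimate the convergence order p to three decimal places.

1.678

p ≈ ln(e_5/e_4) / ln(e_4/e_3)
  = ln(1.3276e-2/5.2681e-2) / ln(5.2681e-2/1.1976e-1)
  = ln(0.252007) / ln(0.439888)
  = -1.378298 / -0.821235 ≈ 1.678324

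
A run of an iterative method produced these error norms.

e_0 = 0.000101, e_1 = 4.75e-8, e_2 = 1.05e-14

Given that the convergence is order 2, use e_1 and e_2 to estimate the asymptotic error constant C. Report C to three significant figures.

4.65

C ≈ e_2 / e_1^2
  = 1.05e-14 / (4.75e-8)^2
  = 1.05e-14 / 2.25625e-15 ≈ 4.6537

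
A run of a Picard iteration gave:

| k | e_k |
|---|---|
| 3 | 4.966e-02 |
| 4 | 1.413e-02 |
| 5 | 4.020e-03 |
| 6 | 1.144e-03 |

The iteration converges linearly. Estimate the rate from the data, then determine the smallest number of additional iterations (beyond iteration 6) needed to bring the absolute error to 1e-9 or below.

12

Rate ρ ≈ e_6/e_5 = 1.144e-03/4.020e-03 = 0.2846.
After j more steps, e_{6+j} ≈ 1.144e-03·ρ^j; need ρ^j ≤ 1e-9/1.144e-03 = 8.74126e-07.
j ≥ ln(8.74126e-07)/ln(0.2846) = -13.9500/-1.25667 = 11.101.
So 12 more iterations are needed.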